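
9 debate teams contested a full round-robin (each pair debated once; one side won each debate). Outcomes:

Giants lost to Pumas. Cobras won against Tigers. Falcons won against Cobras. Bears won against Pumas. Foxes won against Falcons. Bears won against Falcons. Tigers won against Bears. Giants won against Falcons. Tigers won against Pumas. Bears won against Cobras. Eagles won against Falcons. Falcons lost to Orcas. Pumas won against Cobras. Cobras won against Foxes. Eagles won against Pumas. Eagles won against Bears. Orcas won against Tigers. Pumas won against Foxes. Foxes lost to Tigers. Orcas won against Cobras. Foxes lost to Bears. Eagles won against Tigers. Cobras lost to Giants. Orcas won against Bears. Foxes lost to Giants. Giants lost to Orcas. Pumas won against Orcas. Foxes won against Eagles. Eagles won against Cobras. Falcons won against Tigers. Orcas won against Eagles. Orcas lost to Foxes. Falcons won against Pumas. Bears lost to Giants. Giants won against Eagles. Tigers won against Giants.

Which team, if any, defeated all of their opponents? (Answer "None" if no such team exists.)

Highest win total is Orcas with 6 (out of 8 possible).
Orcas lost to Foxes, Pumas, so no team went undefeated.

None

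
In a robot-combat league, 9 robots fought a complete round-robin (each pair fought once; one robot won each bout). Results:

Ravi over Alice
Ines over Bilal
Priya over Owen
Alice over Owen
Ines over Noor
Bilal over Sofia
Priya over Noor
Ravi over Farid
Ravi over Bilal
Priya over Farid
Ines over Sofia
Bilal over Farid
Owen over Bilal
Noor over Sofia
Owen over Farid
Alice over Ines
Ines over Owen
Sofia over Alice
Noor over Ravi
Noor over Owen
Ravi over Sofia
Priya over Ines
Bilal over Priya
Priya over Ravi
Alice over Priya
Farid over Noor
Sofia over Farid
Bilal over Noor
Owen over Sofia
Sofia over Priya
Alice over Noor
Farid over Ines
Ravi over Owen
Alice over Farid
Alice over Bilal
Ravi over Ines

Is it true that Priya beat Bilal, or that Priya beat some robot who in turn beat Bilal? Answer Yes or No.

Yes

Priya did not beat Bilal directly.
Priya beat Owen, Ines, Ravi, Farid, Noor. Of those, Owen beat Bilal.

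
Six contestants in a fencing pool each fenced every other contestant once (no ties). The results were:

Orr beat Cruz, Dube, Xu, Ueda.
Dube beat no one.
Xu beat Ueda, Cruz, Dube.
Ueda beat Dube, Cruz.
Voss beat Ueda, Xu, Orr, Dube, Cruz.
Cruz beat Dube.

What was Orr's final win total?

Orr's results: beat Xu, Cruz, Ueda, Dube; lost to Voss.
That is 4 wins.

4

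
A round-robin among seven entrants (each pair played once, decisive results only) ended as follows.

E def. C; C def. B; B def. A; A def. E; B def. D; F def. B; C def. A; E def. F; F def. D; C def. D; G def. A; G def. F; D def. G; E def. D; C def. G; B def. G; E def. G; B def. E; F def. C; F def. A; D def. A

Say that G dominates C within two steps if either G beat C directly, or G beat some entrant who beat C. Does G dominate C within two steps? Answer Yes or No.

Yes

G did not beat C directly.
G beat A, F. Of those, F beat C.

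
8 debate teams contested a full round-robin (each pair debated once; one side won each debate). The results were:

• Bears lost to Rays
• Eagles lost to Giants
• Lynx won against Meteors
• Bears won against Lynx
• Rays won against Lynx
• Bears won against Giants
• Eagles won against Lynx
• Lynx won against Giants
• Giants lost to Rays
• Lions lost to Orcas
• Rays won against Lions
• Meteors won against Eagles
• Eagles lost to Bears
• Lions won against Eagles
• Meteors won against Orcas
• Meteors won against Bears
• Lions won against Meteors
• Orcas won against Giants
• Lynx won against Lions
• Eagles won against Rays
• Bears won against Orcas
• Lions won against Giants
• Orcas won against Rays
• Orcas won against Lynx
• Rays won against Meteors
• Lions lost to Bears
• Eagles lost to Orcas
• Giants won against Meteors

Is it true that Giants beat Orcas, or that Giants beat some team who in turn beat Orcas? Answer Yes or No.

Giants did not beat Orcas directly.
Giants beat Eagles, Meteors. Of those, Meteors beat Orcas.

Yes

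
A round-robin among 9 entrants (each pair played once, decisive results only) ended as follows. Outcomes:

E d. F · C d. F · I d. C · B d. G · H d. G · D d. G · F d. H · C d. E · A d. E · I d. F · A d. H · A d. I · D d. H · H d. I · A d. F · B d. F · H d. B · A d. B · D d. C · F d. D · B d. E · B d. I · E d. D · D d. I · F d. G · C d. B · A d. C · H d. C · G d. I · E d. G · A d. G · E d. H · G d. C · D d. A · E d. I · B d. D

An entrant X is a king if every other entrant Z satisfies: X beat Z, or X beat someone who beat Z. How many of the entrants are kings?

A reaches everyone (king).
B reaches everyone (king).
C cannot reach A in two steps.
D reaches everyone (king).
E reaches everyone (king).
F cannot reach E in two steps.
G cannot reach A, D, H in two steps.
H cannot reach A in two steps.
I cannot reach A in two steps.
Kings: A, B, D, E — 4.

4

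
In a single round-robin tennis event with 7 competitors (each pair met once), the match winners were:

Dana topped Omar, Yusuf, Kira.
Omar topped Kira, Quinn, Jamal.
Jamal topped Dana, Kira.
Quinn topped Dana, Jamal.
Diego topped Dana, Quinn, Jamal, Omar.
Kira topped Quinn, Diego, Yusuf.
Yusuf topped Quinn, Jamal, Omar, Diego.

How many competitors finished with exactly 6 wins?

Win totals: Jamal 2, Dana 3, Kira 3, Yusuf 4, Omar 3, Quinn 2, Diego 4.
No competitor has exactly 6 wins.

0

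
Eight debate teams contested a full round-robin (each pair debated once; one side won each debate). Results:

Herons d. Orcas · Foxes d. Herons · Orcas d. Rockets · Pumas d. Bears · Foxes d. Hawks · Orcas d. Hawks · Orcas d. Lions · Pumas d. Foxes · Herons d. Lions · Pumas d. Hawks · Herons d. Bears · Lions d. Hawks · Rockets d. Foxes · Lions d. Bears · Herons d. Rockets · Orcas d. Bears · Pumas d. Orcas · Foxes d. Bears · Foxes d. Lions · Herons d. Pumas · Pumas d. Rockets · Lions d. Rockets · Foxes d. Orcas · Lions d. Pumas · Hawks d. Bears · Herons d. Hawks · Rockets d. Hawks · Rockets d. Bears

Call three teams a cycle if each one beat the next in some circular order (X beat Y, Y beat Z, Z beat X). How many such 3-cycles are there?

6

Win totals: Foxes 5, Pumas 5, Rockets 3, Lions 4, Bears 0, Hawks 1, Orcas 4, Herons 6.
A team with w wins dominates both others in C(w,2) triples; summing gives 10 + 10 + 3 + 6 + 0 + 0 + 6 + 15 = 50 transitive triples.
Total triples C(8,3) = 56, so cyclic triples = 56 − 50 = 6.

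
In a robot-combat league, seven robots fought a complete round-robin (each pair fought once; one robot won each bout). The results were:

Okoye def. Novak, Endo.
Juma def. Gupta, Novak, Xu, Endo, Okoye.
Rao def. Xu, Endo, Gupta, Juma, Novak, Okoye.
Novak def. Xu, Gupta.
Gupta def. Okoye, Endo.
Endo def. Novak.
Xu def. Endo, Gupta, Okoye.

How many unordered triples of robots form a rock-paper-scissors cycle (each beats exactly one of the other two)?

4

Win totals: Juma 5, Okoye 2, Rao 6, Xu 3, Gupta 2, Novak 2, Endo 1.
A robot with w wins dominates both others in C(w,2) triples; summing gives 10 + 1 + 15 + 3 + 1 + 1 + 0 = 31 transitive triples.
Total triples C(7,3) = 35, so cyclic triples = 35 − 31 = 4.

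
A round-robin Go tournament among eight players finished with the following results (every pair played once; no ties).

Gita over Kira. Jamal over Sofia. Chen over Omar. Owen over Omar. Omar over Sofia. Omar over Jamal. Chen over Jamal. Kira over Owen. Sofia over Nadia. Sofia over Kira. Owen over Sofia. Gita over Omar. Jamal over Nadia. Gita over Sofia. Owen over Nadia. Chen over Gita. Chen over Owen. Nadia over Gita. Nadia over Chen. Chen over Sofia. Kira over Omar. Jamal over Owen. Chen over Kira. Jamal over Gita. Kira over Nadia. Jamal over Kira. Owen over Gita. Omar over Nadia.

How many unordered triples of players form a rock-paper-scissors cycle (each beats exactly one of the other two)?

Win totals: Sofia 2, Kira 3, Jamal 5, Owen 4, Omar 3, Gita 3, Nadia 2, Chen 6.
A player with w wins dominates both others in C(w,2) triples; summing gives 1 + 3 + 10 + 6 + 3 + 3 + 1 + 15 = 42 transitive triples.
Total triples C(8,3) = 56, so cyclic triples = 56 − 42 = 14.

14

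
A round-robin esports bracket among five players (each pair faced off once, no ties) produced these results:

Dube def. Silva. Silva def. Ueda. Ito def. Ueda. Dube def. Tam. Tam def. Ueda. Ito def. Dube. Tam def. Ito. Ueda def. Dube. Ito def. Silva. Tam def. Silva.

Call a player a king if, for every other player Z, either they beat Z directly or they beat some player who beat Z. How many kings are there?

Ito reaches everyone (king).
Tam reaches everyone (king).
Silva cannot reach Ito, Tam in two steps.
Dube reaches everyone (king).
Ueda cannot reach Ito in two steps.
Kings: Ito, Tam, Dube — 3.

3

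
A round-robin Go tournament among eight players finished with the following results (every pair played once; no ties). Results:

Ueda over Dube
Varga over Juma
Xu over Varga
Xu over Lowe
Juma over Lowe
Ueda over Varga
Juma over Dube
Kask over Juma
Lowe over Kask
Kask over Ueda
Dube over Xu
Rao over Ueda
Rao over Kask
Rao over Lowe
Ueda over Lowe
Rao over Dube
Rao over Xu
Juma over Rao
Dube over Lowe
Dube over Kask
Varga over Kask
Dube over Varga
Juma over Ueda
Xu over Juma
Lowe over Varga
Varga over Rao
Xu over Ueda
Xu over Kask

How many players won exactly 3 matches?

Win totals: Xu 5, Kask 2, Dube 4, Lowe 2, Rao 5, Juma 4, Ueda 3, Varga 3.
Exactly 3: Ueda, Varga — 2 players.

2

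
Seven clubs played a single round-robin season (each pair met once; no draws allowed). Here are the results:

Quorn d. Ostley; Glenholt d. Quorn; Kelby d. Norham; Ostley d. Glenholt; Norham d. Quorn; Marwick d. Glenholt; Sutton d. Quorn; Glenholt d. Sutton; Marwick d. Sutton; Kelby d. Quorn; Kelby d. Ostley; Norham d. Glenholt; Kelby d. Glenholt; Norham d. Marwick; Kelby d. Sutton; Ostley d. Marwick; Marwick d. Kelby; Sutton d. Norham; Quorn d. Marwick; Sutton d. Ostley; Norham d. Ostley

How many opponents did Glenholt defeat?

Glenholt's results: beat Sutton, Quorn; lost to Marwick, Norham, Kelby, Ostley.
That is 2 wins.

2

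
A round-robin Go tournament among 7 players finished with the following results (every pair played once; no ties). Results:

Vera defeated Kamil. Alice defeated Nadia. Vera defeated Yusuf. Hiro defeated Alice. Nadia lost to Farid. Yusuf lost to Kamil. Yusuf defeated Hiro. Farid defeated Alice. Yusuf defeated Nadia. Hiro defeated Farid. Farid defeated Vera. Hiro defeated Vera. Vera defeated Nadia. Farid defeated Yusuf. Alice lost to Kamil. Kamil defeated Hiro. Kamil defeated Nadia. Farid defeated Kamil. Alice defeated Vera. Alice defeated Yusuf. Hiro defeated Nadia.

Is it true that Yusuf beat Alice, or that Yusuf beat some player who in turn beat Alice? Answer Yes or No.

Yes

Yusuf did not beat Alice directly.
Yusuf beat Hiro, Nadia. Of those, Hiro beat Alice.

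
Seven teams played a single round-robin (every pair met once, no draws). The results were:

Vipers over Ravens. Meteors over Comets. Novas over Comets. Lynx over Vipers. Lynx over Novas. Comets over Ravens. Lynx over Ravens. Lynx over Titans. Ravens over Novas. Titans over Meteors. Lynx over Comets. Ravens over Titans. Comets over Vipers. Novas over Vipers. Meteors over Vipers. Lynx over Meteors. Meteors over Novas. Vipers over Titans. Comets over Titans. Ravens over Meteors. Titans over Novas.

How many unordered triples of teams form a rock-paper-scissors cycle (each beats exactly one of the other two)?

8

Win totals: Ravens 3, Meteors 3, Titans 2, Comets 3, Lynx 6, Novas 2, Vipers 2.
A team with w wins dominates both others in C(w,2) triples; summing gives 3 + 3 + 1 + 3 + 15 + 1 + 1 = 27 transitive triples.
Total triples C(7,3) = 35, so cyclic triples = 35 − 27 = 8.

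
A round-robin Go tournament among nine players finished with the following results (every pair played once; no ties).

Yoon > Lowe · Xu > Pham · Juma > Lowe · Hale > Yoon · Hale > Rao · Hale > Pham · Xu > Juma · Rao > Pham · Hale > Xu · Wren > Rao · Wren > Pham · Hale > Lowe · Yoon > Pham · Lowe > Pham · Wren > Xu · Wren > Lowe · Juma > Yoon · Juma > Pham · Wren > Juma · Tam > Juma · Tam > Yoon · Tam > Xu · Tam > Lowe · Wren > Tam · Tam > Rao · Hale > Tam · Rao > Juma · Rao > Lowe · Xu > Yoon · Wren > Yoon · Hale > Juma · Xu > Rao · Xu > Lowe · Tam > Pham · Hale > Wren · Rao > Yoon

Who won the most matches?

Win totals: Pham 0, Rao 4, Hale 8, Yoon 2, Lowe 1, Tam 6, Wren 7, Juma 3, Xu 5.
Hale leads with 8 wins (next highest: 7).

Hale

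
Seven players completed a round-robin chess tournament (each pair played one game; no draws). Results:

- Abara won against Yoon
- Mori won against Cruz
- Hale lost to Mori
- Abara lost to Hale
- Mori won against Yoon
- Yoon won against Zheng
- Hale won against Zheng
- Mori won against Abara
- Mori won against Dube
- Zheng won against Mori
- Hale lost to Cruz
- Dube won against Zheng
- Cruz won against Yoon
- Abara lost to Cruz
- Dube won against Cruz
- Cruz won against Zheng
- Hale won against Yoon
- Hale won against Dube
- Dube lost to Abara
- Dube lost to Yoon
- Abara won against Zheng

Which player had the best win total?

Win totals: Mori 5, Abara 3, Dube 2, Cruz 4, Zheng 1, Hale 4, Yoon 2.
Mori leads with 5 wins (next highest: 4).

Mori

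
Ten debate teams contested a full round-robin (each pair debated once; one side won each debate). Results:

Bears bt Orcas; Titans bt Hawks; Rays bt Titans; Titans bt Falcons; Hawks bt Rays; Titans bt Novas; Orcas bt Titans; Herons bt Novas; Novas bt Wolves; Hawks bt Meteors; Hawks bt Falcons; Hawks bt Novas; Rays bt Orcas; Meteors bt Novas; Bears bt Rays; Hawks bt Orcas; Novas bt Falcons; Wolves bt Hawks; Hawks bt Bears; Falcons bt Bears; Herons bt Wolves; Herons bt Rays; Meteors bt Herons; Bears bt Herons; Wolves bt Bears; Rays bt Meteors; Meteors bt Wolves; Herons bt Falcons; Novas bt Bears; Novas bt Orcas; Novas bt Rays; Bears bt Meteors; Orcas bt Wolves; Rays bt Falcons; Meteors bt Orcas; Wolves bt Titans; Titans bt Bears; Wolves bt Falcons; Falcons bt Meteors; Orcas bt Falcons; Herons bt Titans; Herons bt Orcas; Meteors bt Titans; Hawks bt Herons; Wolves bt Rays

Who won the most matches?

Win totals: Falcons 2, Titans 4, Rays 4, Novas 5, Meteors 5, Bears 4, Herons 6, Wolves 5, Hawks 7, Orcas 3.
Hawks leads with 7 wins (next highest: 6).

Hawks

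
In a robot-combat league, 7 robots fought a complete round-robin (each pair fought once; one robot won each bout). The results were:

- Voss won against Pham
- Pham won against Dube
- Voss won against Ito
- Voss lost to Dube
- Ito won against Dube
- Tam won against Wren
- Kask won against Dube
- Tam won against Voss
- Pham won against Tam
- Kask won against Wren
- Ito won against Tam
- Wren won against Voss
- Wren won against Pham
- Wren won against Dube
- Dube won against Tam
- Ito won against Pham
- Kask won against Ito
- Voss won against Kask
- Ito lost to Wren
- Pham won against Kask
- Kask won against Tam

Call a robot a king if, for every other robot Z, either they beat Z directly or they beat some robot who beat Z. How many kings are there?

7

Voss reaches everyone (king).
Pham reaches everyone (king).
Ito reaches everyone (king).
Tam reaches everyone (king).
Dube reaches everyone (king).
Wren reaches everyone (king).
Kask reaches everyone (king).
Kings: Voss, Pham, Ito, Tam, Dube, Wren, Kask — 7.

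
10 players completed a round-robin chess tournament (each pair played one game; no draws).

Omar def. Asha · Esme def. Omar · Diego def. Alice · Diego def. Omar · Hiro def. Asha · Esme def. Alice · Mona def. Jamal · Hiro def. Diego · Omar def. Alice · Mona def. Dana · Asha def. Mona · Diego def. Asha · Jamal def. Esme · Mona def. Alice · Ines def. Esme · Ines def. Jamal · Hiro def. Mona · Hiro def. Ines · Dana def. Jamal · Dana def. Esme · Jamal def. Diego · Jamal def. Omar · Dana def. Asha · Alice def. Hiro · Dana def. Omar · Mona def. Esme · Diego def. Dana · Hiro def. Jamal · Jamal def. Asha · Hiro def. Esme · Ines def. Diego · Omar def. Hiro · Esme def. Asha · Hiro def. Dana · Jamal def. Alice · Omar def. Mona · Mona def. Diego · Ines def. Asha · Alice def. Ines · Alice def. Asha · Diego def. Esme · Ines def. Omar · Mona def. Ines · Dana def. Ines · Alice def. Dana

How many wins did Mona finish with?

Mona's results: beat Diego, Dana, Jamal, Ines, Alice, Esme; lost to Hiro, Asha, Omar.
That is 6 wins.

6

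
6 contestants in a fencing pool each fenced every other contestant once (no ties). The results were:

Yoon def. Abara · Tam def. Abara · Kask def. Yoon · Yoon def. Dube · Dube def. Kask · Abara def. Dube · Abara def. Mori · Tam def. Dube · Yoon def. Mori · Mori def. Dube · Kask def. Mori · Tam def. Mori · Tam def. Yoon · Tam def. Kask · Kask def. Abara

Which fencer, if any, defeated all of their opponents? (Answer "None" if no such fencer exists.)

Tam has 5 wins out of 5 opponents — a perfect record.

Tam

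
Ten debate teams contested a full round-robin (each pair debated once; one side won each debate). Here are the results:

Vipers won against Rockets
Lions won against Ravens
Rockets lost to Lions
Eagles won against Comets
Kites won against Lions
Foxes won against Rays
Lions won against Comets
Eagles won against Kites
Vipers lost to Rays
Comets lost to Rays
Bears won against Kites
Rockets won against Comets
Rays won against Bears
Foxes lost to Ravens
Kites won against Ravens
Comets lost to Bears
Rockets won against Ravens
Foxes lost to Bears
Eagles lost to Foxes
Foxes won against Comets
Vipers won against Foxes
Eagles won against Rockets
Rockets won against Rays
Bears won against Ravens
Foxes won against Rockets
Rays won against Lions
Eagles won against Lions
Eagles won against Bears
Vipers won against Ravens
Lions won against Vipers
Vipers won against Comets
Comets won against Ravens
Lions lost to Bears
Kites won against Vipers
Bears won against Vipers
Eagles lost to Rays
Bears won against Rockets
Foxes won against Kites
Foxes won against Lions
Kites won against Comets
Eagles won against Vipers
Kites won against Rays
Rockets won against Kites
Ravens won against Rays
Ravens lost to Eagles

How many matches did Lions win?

Lions' results: beat Vipers, Ravens, Comets, Rockets; lost to Bears, Foxes, Kites, Eagles, Rays.
That is 4 wins.

4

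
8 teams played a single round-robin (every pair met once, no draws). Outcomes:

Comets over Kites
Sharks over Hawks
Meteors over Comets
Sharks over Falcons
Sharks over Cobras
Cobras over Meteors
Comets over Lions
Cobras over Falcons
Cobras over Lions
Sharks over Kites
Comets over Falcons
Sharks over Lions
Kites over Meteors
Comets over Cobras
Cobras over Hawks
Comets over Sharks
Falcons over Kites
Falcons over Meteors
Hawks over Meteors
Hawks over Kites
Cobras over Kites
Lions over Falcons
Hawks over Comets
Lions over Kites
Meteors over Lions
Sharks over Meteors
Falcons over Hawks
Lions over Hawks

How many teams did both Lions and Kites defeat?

0

Lions beat: Hawks, Kites, Falcons.
Kites beat: Meteors.
No one was beaten by both.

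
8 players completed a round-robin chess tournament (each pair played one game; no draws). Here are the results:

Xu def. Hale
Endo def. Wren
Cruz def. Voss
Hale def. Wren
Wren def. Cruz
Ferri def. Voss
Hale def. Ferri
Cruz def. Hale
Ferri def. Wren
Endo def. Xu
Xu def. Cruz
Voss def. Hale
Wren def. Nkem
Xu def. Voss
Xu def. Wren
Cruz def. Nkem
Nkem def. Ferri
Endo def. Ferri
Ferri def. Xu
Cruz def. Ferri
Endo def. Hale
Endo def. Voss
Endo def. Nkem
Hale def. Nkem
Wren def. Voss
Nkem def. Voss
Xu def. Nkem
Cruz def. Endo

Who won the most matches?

Endo

Win totals: Ferri 3, Wren 3, Cruz 5, Nkem 2, Xu 5, Endo 6, Voss 1, Hale 3.
Endo leads with 6 wins (next highest: 5).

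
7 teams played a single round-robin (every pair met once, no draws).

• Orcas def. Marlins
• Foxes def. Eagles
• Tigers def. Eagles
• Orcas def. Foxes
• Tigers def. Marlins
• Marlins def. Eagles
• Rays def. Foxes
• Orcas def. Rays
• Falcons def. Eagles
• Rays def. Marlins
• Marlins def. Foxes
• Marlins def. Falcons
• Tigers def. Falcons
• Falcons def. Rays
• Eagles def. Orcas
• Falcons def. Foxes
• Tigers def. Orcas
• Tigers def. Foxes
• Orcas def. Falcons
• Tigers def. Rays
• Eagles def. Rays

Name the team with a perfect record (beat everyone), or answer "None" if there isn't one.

Tigers

Tigers has 6 wins out of 6 opponents — a perfect record.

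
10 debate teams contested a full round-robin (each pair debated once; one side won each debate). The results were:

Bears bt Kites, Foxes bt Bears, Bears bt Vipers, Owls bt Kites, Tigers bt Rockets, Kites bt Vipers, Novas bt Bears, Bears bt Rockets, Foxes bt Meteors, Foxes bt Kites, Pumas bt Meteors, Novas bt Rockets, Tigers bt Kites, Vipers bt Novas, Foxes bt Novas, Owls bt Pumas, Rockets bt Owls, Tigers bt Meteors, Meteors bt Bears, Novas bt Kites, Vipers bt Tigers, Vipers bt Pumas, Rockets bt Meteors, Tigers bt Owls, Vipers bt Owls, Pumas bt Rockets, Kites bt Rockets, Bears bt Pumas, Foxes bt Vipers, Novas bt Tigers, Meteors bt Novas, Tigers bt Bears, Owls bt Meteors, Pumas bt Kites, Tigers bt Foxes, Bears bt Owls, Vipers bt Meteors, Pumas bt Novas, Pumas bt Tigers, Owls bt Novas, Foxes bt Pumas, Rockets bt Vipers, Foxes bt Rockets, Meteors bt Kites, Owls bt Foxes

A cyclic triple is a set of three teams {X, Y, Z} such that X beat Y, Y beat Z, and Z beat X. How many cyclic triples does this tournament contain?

Win totals: Novas 4, Tigers 6, Foxes 7, Pumas 5, Owls 5, Rockets 3, Kites 2, Vipers 5, Meteors 3, Bears 5.
A team with w wins dominates both others in C(w,2) triples; summing gives 6 + 15 + 21 + 10 + 10 + 3 + 1 + 10 + 3 + 10 = 89 transitive triples.
Total triples C(10,3) = 120, so cyclic triples = 120 − 89 = 31.

31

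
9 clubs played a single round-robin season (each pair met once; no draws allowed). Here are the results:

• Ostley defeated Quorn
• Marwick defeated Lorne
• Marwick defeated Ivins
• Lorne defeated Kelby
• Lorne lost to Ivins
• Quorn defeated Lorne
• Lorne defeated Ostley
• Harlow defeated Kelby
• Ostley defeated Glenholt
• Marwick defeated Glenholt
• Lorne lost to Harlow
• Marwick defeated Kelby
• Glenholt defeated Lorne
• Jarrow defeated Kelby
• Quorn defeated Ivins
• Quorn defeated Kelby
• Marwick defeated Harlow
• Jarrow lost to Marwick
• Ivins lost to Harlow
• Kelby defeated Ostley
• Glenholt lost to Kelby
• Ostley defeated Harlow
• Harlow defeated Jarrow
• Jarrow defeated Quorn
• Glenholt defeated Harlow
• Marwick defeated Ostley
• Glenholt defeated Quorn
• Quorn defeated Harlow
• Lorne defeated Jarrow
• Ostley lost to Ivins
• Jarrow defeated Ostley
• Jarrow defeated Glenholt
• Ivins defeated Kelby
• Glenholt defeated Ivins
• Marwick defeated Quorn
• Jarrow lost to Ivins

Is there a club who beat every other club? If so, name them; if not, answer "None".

Marwick has 8 wins out of 8 opponents — a perfect record.

Marwick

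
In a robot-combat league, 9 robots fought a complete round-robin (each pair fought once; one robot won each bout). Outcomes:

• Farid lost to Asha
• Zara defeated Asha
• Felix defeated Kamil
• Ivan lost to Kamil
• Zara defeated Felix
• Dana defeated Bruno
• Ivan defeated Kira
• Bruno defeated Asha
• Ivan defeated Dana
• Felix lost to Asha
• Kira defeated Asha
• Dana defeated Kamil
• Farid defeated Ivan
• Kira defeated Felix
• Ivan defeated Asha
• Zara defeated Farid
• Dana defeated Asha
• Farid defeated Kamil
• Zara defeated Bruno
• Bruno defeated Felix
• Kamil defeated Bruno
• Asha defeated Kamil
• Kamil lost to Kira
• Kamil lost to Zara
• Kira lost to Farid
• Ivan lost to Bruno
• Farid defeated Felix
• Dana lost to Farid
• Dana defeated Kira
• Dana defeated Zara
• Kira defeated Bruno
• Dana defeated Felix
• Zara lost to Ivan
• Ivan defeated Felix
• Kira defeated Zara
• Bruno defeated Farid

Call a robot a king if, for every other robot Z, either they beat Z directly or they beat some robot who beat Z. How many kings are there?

Kira cannot reach Dana in two steps.
Bruno reaches everyone (king).
Zara reaches everyone (king).
Asha cannot reach Zara in two steps.
Ivan reaches everyone (king).
Dana reaches everyone (king).
Farid reaches everyone (king).
Kamil reaches everyone (king).
Felix cannot reach Kira, Zara, Asha, Dana, Farid in two steps.
Kings: Bruno, Zara, Ivan, Dana, Farid, Kamil — 6.

6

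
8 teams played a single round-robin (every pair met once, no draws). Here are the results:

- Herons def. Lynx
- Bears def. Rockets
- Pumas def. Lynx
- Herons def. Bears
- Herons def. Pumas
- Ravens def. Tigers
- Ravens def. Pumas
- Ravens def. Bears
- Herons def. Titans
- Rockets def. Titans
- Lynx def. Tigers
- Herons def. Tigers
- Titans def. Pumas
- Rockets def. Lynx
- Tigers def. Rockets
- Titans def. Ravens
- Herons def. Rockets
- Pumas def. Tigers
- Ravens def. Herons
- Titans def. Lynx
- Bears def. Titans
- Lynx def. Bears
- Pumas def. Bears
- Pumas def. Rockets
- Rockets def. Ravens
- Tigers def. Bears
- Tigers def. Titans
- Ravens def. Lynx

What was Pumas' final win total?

Pumas' results: beat Bears, Rockets, Lynx, Tigers; lost to Herons, Titans, Ravens.
That is 4 wins.

4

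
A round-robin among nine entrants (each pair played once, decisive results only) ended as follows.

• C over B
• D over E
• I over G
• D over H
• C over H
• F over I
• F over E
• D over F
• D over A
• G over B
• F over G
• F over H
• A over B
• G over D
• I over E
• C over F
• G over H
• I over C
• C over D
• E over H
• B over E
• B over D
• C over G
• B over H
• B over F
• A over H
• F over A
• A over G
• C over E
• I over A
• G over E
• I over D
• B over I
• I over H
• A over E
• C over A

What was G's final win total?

G's results: beat B, D, E, H; lost to A, C, F, I.
That is 4 wins.

4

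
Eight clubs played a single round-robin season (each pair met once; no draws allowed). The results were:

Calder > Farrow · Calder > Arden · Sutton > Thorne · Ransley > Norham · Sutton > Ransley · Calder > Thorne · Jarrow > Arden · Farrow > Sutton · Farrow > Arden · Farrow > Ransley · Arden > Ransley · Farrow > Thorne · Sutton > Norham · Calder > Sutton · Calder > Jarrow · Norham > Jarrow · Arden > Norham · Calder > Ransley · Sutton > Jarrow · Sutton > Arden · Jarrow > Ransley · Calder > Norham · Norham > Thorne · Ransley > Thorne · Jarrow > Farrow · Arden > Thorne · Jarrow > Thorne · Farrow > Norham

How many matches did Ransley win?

2

Ransley's results: beat Norham, Thorne; lost to Arden, Farrow, Calder, Sutton, Jarrow.
That is 2 wins.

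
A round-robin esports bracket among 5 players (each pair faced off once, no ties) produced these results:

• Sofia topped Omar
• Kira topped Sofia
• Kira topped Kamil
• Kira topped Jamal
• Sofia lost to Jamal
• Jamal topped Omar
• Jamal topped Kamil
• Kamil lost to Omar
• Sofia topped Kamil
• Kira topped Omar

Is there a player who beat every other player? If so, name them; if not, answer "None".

Kira

Kira has 4 wins out of 4 opponents — a perfect record.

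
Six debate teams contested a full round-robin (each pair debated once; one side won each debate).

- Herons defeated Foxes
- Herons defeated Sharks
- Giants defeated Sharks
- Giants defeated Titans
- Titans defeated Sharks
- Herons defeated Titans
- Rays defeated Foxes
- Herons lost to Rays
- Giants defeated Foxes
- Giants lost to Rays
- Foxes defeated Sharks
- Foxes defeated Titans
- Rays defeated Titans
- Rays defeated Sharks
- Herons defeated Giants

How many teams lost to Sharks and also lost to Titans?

0

Sharks beat: no one.
Titans beat: Sharks.
No one was beaten by both.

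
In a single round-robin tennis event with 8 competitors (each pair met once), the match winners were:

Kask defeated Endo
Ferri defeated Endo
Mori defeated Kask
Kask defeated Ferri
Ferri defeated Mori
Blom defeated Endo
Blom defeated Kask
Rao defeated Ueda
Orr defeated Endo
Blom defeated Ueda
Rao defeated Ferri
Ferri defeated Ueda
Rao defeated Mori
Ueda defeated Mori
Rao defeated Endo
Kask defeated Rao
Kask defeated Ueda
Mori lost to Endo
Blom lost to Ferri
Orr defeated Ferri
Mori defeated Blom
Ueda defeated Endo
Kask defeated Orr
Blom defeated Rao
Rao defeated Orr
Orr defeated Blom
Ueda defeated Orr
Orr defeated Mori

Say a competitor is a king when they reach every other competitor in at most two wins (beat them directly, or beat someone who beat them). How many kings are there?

6

Orr reaches everyone (king).
Blom reaches everyone (king).
Rao reaches everyone (king).
Ueda cannot reach Rao in two steps.
Ferri reaches everyone (king).
Endo cannot reach Orr, Rao, Ueda, Ferri in two steps.
Kask reaches everyone (king).
Mori reaches everyone (king).
Kings: Orr, Blom, Rao, Ferri, Kask, Mori — 6.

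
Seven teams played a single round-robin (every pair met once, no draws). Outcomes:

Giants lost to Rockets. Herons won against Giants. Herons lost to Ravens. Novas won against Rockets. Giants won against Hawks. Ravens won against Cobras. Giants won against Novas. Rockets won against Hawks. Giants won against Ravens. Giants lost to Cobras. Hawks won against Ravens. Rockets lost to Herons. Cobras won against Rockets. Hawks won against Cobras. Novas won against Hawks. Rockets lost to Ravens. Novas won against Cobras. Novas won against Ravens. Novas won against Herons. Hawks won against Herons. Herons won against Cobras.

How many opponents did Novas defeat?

Novas' results: beat Hawks, Ravens, Herons, Rockets, Cobras; lost to Giants.
That is 5 wins.

5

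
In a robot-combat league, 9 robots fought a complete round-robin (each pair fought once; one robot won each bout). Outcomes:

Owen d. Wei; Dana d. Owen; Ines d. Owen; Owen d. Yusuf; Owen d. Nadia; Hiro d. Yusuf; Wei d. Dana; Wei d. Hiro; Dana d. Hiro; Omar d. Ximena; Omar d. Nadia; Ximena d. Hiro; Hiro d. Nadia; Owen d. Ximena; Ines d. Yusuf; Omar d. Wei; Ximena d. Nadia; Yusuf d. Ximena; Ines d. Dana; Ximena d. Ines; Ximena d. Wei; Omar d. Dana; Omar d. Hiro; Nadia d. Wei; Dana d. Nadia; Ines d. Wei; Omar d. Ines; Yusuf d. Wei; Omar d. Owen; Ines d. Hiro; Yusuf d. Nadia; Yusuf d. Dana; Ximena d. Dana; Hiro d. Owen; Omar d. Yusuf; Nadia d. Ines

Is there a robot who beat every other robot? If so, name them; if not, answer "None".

Omar has 8 wins out of 8 opponents — a perfect record.

Omar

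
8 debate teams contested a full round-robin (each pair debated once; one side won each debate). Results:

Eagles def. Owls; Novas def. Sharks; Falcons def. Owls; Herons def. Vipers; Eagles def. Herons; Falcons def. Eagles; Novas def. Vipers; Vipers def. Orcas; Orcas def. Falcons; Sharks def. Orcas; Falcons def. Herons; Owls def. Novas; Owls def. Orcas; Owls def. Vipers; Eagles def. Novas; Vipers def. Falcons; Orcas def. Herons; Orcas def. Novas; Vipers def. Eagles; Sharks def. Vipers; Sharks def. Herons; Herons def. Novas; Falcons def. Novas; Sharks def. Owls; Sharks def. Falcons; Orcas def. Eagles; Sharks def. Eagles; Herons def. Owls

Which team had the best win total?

Win totals: Sharks 6, Owls 3, Novas 2, Vipers 3, Eagles 3, Falcons 4, Herons 3, Orcas 4.
Sharks leads with 6 wins (next highest: 4).

Sharks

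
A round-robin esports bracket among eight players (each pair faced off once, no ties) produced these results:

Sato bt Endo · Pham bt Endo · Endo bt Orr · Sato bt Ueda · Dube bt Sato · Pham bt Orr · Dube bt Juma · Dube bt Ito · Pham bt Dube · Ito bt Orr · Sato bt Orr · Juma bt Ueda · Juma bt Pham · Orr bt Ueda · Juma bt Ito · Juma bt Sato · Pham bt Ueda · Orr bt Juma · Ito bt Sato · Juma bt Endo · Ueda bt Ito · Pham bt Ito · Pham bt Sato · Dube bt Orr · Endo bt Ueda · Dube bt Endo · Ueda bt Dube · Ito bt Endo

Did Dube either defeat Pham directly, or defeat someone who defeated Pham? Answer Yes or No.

Dube did not beat Pham directly.
Dube beat Endo, Orr, Sato, Ito, Juma. Of those, Juma beat Pham.

Yes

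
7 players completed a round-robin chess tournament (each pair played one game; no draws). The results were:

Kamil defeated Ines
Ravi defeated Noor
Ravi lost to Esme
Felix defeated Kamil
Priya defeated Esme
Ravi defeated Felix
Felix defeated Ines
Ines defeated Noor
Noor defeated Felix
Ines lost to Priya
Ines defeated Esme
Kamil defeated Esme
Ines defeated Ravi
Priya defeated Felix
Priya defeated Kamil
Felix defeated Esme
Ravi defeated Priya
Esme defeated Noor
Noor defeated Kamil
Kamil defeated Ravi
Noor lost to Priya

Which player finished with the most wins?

Win totals: Kamil 3, Felix 3, Noor 2, Priya 5, Ravi 3, Ines 3, Esme 2.
Priya leads with 5 wins (next highest: 3).

Priya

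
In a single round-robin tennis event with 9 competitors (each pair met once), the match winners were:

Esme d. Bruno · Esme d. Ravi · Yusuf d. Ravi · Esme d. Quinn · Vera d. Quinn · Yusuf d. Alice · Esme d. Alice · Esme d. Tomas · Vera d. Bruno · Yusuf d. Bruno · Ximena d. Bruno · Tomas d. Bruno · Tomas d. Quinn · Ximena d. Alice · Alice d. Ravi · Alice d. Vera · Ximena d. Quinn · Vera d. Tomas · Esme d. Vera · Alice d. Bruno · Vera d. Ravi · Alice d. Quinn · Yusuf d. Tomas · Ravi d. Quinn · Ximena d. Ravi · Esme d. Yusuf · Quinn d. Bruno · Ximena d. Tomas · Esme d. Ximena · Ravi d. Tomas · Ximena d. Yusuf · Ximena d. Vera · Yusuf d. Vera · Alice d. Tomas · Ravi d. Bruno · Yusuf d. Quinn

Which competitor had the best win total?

Esme

Win totals: Ximena 7, Vera 4, Ravi 3, Yusuf 6, Tomas 2, Bruno 0, Alice 5, Quinn 1, Esme 8.
Esme leads with 8 wins (next highest: 7).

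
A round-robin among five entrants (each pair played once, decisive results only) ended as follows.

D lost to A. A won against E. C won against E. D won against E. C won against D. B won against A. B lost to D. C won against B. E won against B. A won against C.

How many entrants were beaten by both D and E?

1

D beat: B, E.
E beat: B.
Both beat: B — 1.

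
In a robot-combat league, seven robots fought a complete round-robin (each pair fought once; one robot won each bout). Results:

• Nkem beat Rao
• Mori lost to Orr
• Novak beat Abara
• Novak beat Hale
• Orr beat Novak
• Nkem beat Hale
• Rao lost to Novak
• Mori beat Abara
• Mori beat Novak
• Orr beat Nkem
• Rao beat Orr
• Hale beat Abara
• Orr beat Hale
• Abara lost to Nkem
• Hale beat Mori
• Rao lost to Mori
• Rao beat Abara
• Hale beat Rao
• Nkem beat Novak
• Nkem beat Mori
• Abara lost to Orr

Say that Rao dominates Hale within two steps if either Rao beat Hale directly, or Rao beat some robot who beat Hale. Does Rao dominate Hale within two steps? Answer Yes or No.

Yes

Rao did not beat Hale directly.
Rao beat Orr, Abara. Of those, Orr beat Hale.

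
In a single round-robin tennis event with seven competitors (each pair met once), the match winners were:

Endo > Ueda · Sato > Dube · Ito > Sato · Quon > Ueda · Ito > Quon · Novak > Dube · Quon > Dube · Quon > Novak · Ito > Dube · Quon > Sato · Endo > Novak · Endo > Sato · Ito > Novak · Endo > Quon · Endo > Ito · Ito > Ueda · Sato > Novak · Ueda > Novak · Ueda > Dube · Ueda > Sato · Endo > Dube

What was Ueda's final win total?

Ueda's results: beat Novak, Dube, Sato; lost to Endo, Quon, Ito.
That is 3 wins.

3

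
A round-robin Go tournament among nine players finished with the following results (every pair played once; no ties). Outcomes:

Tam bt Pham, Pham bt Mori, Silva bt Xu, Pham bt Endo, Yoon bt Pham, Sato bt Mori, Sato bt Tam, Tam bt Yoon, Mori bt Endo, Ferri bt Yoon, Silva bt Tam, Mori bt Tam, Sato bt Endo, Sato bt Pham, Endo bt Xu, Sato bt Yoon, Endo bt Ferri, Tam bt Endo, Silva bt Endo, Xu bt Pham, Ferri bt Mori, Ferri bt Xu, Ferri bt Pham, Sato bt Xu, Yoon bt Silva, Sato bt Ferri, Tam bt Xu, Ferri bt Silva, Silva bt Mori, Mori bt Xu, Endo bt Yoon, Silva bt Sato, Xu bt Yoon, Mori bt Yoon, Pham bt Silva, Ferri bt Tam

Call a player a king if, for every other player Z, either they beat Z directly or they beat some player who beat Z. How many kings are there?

4

Tam cannot reach Sato in two steps.
Yoon cannot reach Ferri in two steps.
Ferri reaches everyone (king).
Sato reaches everyone (king).
Silva reaches everyone (king).
Xu cannot reach Tam, Ferri, Sato in two steps.
Mori cannot reach Sato in two steps.
Pham reaches everyone (king).
Endo cannot reach Sato in two steps.
Kings: Ferri, Sato, Silva, Pham — 4.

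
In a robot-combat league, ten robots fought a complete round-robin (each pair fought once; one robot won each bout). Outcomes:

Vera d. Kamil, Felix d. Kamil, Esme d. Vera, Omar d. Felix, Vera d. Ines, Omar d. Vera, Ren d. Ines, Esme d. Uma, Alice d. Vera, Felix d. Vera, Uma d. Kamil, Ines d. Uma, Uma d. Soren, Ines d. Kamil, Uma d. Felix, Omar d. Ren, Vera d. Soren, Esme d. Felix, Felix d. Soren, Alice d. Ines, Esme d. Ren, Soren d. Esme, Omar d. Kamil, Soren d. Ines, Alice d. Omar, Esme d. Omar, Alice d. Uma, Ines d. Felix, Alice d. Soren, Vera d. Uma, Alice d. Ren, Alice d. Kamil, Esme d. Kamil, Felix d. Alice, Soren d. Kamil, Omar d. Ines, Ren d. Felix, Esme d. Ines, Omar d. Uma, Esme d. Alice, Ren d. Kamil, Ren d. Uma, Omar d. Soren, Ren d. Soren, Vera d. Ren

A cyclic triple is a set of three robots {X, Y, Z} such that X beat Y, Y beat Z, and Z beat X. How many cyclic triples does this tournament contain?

15

Win totals: Kamil 0, Soren 3, Alice 7, Uma 3, Vera 5, Ren 5, Omar 7, Ines 3, Esme 8, Felix 4.
A robot with w wins dominates both others in C(w,2) triples; summing gives 0 + 3 + 21 + 3 + 10 + 10 + 21 + 3 + 28 + 6 = 105 transitive triples.
Total triples C(10,3) = 120, so cyclic triples = 120 − 105 = 15.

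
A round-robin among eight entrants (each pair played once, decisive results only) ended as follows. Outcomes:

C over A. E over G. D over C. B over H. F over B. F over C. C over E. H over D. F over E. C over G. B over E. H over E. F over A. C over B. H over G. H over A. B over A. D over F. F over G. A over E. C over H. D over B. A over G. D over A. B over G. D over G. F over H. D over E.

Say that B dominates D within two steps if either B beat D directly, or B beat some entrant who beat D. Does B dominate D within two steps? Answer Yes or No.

Yes

B did not beat D directly.
B beat A, E, G, H. Of those, H beat D.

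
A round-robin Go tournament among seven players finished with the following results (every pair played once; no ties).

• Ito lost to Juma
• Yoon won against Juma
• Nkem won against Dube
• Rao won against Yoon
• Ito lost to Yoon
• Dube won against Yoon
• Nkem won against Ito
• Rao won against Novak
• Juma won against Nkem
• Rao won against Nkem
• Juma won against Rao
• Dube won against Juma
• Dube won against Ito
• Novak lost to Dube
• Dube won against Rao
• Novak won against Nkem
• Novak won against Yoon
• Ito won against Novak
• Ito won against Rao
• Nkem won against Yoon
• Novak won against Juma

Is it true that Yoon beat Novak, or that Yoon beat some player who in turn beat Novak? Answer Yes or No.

Yes

Yoon did not beat Novak directly.
Yoon beat Ito, Juma. Of those, Ito beat Novak.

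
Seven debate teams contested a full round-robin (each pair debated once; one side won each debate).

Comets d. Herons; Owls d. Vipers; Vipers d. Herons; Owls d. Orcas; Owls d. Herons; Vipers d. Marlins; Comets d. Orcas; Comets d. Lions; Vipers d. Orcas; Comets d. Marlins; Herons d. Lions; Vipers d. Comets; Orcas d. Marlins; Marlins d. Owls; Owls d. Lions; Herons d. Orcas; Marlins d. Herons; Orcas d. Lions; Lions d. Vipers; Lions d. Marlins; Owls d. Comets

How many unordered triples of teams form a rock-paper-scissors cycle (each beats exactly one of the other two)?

9

Win totals: Orcas 2, Vipers 4, Comets 4, Marlins 2, Lions 2, Owls 5, Herons 2.
A team with w wins dominates both others in C(w,2) triples; summing gives 1 + 6 + 6 + 1 + 1 + 10 + 1 = 26 transitive triples.
Total triples C(7,3) = 35, so cyclic triples = 35 − 26 = 9.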